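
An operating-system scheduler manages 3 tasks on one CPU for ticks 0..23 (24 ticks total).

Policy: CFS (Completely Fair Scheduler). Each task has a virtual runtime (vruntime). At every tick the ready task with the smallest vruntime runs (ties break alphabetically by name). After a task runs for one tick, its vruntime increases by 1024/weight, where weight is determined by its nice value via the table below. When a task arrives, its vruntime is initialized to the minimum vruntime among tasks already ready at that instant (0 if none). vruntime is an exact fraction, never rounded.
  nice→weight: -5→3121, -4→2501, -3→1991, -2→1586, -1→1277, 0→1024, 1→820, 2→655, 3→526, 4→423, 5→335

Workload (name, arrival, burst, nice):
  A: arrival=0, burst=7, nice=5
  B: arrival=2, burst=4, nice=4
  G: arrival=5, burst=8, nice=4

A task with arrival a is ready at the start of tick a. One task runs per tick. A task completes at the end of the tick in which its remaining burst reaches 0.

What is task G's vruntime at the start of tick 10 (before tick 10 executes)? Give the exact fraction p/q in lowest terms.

vruntime(G, start of tick 10) = 1985536/141705

t=0: vr[A=0] → run A
t=1: vr[A=1024/335] → run A
t=2: vr[A=2048/335 B=2048/335] → run A
t=3: vr[A=3072/335 B=2048/335] → run B
t=4: vr[A=3072/335 B=1209344/141705] → run B
t=5: vr[A=3072/335 B=1552384/141705 G=3072/335] → run A
t=6: vr[A=4096/335 B=1552384/141705 G=3072/335] → run G
t=7: vr[A=4096/335 B=1552384/141705 G=1642496/141705] → run B
t=8: vr[A=4096/335 B=631808/47235 G=1642496/141705] → run G
t=9: vr[A=4096/335 B=631808/47235 G=1985536/141705] → run A
t=10: vr[A=1024/67 B=631808/47235 G=1985536/141705] → run B
t=11: vr[A=1024/67 G=1985536/141705] → run G
t=12: vr[A=1024/67 G=776192/47235] → run A
t=13: vr[A=6144/335 G=776192/47235] → run G
t=14: vr[A=6144/335 G=2671616/141705] → run A
t=15: vr[G=2671616/141705] → run G
t=16: vr[G=3014656/141705] → run G
t=17: vr[G=1119232/47235] → run G
t=18: vr[G=3700736/141705] → run G
t=19: (idle)
t=20: (idle)
t=21: (idle)
t=22: (idle)
t=23: (idle)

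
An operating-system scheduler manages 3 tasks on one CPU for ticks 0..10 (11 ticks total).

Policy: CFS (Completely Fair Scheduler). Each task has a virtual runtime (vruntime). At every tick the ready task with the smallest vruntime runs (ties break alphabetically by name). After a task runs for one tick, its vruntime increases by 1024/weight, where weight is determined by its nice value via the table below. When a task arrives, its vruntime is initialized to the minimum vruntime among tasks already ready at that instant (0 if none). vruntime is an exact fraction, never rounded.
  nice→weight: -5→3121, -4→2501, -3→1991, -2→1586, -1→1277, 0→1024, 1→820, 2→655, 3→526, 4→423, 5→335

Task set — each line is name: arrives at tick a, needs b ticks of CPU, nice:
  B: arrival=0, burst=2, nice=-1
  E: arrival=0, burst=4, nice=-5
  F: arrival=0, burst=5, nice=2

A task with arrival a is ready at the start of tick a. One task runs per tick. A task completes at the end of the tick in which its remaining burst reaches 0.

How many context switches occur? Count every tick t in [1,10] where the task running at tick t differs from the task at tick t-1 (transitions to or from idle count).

context switches = 6

t=0: vr[B=0 E=0 F=0] → run B
t=1: vr[B=1024/1277 E=0 F=0] → run E
t=2: vr[B=1024/1277 E=1024/3121 F=0] → run F
t=3: vr[B=1024/1277 E=1024/3121 F=1024/655] → run E
t=4: vr[B=1024/1277 E=2048/3121 F=1024/655] → run E
t=5: vr[B=1024/1277 E=3072/3121 F=1024/655] → run B
t=6: vr[E=3072/3121 F=1024/655] → run E
t=7: vr[F=1024/655] → run F
t=8: vr[F=2048/655] → run F
t=9: vr[F=3072/655] → run F
t=10: vr[F=4096/655] → run F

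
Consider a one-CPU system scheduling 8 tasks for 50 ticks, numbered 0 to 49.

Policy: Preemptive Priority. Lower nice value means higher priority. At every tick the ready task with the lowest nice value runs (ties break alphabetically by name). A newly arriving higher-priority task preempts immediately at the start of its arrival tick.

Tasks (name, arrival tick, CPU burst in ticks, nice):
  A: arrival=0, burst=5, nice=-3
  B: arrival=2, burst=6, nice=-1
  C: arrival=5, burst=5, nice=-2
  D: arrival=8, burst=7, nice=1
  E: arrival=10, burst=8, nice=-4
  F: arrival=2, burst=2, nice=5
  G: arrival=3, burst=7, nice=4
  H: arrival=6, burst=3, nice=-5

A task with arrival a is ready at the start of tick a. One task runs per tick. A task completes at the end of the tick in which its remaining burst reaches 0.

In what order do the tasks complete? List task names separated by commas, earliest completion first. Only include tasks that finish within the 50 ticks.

t=0: ready={A} → run A
t=1: ready={A} → run A
t=2: ready={A,B,F} → run A
t=3: ready={A,B,F,G} → run A
t=4: ready={A,B,F,G} → run A
t=5: ready={B,C,F,G} → run C
t=6: ready={B,C,F,G,H} → run H
t=7: ready={B,C,F,G,H} → run H
t=8: ready={B,C,D,F,G,H} → run H
t=9: ready={B,C,D,F,G} → run C
t=10: ready={B,C,D,E,F,G} → run E
t=11: ready={B,C,D,E,F,G} → run E
t=12: ready={B,C,D,E,F,G} → run E
t=13: ready={B,C,D,E,F,G} → run E
t=14: ready={B,C,D,E,F,G} → run E
t=15: ready={B,C,D,E,F,G} → run E
t=16: ready={B,C,D,E,F,G} → run E
t=17: ready={B,C,D,E,F,G} → run E
t=18: ready={B,C,D,F,G} → run C
t=19: ready={B,C,D,F,G} → run C
t=20: ready={B,C,D,F,G} → run C
t=21: ready={B,D,F,G} → run B
t=22: ready={B,D,F,G} → run B
t=23: ready={B,D,F,G} → run B
t=24: ready={B,D,F,G} → run B
t=25: ready={B,D,F,G} → run B
t=26: ready={B,D,F,G} → run B
t=27: ready={D,F,G} → run D
t=28: ready={D,F,G} → run D
t=29: ready={D,F,G} → run D
t=30: ready={D,F,G} → run D
t=31: ready={D,F,G} → run D
t=32: ready={D,F,G} → run D
t=33: ready={D,F,G} → run D
t=34: ready={F,G} → run G
t=35: ready={F,G} → run G
t=36: ready={F,G} → run G
t=37: ready={F,G} → run G
t=38: ready={F,G} → run G
t=39: ready={F,G} → run G
t=40: ready={F,G} → run G
t=41: ready={F} → run F
t=42: ready={F} → run F
t=43: (idle)
t=44: (idle)
t=45: (idle)
t=46: (idle)
t=47: (idle)
t=48: (idle)
t=49: (idle)

completion order = A, H, E, C, B, D, G, F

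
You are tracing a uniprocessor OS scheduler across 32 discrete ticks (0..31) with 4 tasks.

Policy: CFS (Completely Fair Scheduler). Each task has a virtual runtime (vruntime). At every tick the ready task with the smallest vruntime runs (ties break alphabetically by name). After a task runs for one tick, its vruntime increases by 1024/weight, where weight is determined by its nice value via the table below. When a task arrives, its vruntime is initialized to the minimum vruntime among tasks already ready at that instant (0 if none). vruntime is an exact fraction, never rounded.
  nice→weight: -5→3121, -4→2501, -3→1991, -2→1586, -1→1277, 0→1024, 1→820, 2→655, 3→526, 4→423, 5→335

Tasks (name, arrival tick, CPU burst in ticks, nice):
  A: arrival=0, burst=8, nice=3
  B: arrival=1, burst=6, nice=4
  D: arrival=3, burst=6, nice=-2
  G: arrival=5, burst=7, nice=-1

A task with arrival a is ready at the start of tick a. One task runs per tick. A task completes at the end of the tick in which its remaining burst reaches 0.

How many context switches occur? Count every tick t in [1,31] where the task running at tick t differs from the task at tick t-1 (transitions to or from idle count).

t=0: vr[A=0] → run A
t=1: vr[A=512/263 B=512/263] → run A
t=2: vr[A=1024/263 B=512/263] → run B
t=3: vr[A=1024/263 B=485888/111249 D=1024/263] → run A
t=4: vr[A=1536/263 B=485888/111249 D=1024/263] → run D
t=5: vr[A=1536/263 B=485888/111249 D=946688/208559 G=485888/111249] → run B
t=6: vr[A=1536/263 B=755200/111249 D=946688/208559 G=485888/111249] → run G
t=7: vr[A=1536/263 B=755200/111249 D=946688/208559 G=734397952/142064973] → run D
t=8: vr[A=1536/263 B=755200/111249 D=1081344/208559 G=734397952/142064973] → run G
t=9: vr[A=1536/263 B=755200/111249 D=1081344/208559 G=848316928/142064973] → run D
t=10: vr[A=1536/263 B=755200/111249 D=1216000/208559 G=848316928/142064973] → run D
t=11: vr[A=1536/263 B=755200/111249 D=1350656/208559 G=848316928/142064973] → run A
t=12: vr[A=2048/263 B=755200/111249 D=1350656/208559 G=848316928/142064973] → run G
t=13: vr[A=2048/263 B=755200/111249 D=1350656/208559 G=962235904/142064973] → run D
t=14: vr[A=2048/263 B=755200/111249 D=1485312/208559 G=962235904/142064973] → run G
t=15: vr[A=2048/263 B=755200/111249 D=1485312/208559 G=1076154880/142064973] → run B
t=16: vr[A=2048/263 B=341504/37083 D=1485312/208559 G=1076154880/142064973] → run D
t=17: vr[A=2048/263 B=341504/37083 G=1076154880/142064973] → run G
t=18: vr[A=2048/263 B=341504/37083 G=1190073856/142064973] → run A
t=19: vr[A=2560/263 B=341504/37083 G=1190073856/142064973] → run G
t=20: vr[A=2560/263 B=341504/37083 G=1303992832/142064973] → run G
t=21: vr[A=2560/263 B=341504/37083] → run B
t=22: vr[A=2560/263 B=1293824/111249] → run A
t=23: vr[A=3072/263 B=1293824/111249] → run B
t=24: vr[A=3072/263 B=1563136/111249] → run A
t=25: vr[A=3584/263 B=1563136/111249] → run A
t=26: vr[B=1563136/111249] → run B
t=27: (idle)
t=28: (idle)
t=29: (idle)
t=30: (idle)
t=31: (idle)

context switches = 23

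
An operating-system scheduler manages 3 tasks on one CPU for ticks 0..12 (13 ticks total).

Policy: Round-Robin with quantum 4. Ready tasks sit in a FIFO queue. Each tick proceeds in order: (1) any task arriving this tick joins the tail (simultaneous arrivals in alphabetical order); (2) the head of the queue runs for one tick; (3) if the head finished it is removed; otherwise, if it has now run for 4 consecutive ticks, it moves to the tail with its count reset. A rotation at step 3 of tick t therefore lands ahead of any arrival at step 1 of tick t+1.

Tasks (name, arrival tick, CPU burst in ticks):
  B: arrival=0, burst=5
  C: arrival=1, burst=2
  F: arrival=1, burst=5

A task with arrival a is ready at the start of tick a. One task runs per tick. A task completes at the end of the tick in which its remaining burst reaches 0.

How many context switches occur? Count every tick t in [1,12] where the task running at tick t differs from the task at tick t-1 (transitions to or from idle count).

context switches = 5

t=0: queue=[B] q_used=0 → run B
t=1: queue=[B,C,F] q_used=1 → run B
t=2: queue=[B,C,F] q_used=2 → run B
t=3: queue=[B,C,F] q_used=3 → run B
t=4: queue=[C,F,B] q_used=0 → run C
t=5: queue=[C,F,B] q_used=1 → run C
t=6: queue=[F,B] q_used=0 → run F
t=7: queue=[F,B] q_used=1 → run F
t=8: queue=[F,B] q_used=2 → run F
t=9: queue=[F,B] q_used=3 → run F
t=10: queue=[B,F] q_used=0 → run B
t=11: queue=[F] q_used=0 → run F
t=12: (idle)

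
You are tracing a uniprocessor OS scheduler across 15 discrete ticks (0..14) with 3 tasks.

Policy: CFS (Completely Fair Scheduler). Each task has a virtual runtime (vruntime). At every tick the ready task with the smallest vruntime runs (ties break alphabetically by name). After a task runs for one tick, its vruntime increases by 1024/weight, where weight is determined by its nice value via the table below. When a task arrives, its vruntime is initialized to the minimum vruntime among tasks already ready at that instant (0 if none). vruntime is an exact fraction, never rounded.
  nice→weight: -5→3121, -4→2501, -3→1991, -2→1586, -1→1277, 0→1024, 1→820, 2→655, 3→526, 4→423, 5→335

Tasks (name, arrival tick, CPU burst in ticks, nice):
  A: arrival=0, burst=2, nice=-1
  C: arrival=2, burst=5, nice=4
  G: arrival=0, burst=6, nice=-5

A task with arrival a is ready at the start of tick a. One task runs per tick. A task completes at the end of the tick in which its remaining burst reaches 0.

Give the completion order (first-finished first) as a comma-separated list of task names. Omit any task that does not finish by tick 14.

completion order = A, G, C

t=0: vr[A=0 G=0] → run A
t=1: vr[A=1024/1277 G=0] → run G
t=2: vr[A=1024/1277 C=1024/3121 G=1024/3121] → run C
t=3: vr[A=1024/1277 C=3629056/1320183 G=1024/3121] → run G
t=4: vr[A=1024/1277 C=3629056/1320183 G=2048/3121] → run G
t=5: vr[A=1024/1277 C=3629056/1320183 G=3072/3121] → run A
t=6: vr[C=3629056/1320183 G=3072/3121] → run G
t=7: vr[C=3629056/1320183 G=4096/3121] → run G
t=8: vr[C=3629056/1320183 G=5120/3121] → run G
t=9: vr[C=3629056/1320183] → run C
t=10: vr[C=6824960/1320183] → run C
t=11: vr[C=3340288/440061] → run C
t=12: vr[C=13216768/1320183] → run C
t=13: (idle)
t=14: (idle)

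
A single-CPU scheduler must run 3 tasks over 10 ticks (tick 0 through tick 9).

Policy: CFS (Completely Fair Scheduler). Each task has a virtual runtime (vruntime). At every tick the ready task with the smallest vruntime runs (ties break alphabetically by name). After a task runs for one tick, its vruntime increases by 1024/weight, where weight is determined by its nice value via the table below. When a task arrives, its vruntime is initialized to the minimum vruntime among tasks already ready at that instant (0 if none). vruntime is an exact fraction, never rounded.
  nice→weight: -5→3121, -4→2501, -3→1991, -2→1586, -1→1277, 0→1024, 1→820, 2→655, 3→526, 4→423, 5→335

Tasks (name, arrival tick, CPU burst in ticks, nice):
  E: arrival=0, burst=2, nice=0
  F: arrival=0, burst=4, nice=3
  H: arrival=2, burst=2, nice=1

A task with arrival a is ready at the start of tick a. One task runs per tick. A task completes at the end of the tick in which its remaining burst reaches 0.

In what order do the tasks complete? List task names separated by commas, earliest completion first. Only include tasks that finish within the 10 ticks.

t=0: vr[E=0 F=0] → run E
t=1: vr[E=1 F=0] → run F
t=2: vr[E=1 F=512/263 H=1] → run E
t=3: vr[F=512/263 H=1] → run H
t=4: vr[F=512/263 H=461/205] → run F
t=5: vr[F=1024/263 H=461/205] → run H
t=6: vr[F=1024/263] → run F
t=7: vr[F=1536/263] → run F
t=8: (idle)
t=9: (idle)

completion order = E, H, F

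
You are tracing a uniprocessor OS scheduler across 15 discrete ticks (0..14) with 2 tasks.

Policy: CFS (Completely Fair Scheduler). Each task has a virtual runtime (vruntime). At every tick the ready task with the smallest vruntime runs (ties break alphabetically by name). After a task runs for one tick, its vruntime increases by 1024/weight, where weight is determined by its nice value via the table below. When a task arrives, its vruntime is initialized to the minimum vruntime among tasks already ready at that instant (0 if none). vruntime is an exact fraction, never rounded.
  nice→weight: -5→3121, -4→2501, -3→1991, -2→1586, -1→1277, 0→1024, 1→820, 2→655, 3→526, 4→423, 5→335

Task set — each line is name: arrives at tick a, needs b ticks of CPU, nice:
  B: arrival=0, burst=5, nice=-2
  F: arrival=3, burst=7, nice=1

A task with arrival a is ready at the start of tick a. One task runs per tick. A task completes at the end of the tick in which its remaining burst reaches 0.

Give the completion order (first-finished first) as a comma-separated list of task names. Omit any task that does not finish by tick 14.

completion order = B, F

t=0: vr[B=0] → run B
t=1: vr[B=512/793] → run B
t=2: vr[B=1024/793] → run B
t=3: vr[B=1536/793 F=1536/793] → run B
t=4: vr[B=2048/793 F=1536/793] → run F
t=5: vr[B=2048/793 F=517888/162565] → run B
t=6: vr[F=517888/162565] → run F
t=7: vr[F=720896/162565] → run F
t=8: vr[F=923904/162565] → run F
t=9: vr[F=1126912/162565] → run F
t=10: vr[F=265984/32513] → run F
t=11: vr[F=1532928/162565] → run F
t=12: (idle)
t=13: (idle)
t=14: (idle)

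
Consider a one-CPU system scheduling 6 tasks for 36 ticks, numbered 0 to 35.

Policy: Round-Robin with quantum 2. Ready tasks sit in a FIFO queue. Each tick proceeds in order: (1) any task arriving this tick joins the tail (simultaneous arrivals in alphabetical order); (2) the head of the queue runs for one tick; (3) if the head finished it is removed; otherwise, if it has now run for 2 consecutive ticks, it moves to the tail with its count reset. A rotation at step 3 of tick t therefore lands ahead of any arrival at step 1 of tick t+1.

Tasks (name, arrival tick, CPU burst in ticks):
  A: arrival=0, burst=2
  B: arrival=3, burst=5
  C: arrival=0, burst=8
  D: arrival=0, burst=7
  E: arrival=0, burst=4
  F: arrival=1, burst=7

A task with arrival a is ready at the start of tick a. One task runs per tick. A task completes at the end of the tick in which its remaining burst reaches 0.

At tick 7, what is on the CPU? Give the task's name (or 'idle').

running at tick 7 = E

t=0: queue=[A,C,D,E] q_used=0 → run A
t=1: queue=[A,C,D,E,F] q_used=1 → run A
t=2: queue=[C,D,E,F] q_used=0 → run C
t=3: queue=[C,D,E,F,B] q_used=1 → run C
t=4: queue=[D,E,F,B,C] q_used=0 → run D
t=5: queue=[D,E,F,B,C] q_used=1 → run D
t=6: queue=[E,F,B,C,D] q_used=0 → run E
t=7: queue=[E,F,B,C,D] q_used=1 → run E
t=8: queue=[F,B,C,D,E] q_used=0 → run F
t=9: queue=[F,B,C,D,E] q_used=1 → run F
t=10: queue=[B,C,D,E,F] q_used=0 → run B
t=11: queue=[B,C,D,E,F] q_used=1 → run B
t=12: queue=[C,D,E,F,B] q_used=0 → run C
t=13: queue=[C,D,E,F,B] q_used=1 → run C
t=14: queue=[D,E,F,B,C] q_used=0 → run D
t=15: queue=[D,E,F,B,C] q_used=1 → run D
t=16: queue=[E,F,B,C,D] q_used=0 → run E
t=17: queue=[E,F,B,C,D] q_used=1 → run E
t=18: queue=[F,B,C,D] q_used=0 → run F
t=19: queue=[F,B,C,D] q_used=1 → run F
t=20: queue=[B,C,D,F] q_used=0 → run B
t=21: queue=[B,C,D,F] q_used=1 → run B
t=22: queue=[C,D,F,B] q_used=0 → run C
t=23: queue=[C,D,F,B] q_used=1 → run C
t=24: queue=[D,F,B,C] q_used=0 → run D
t=25: queue=[D,F,B,C] q_used=1 → run D
t=26: queue=[F,B,C,D] q_used=0 → run F
t=27: queue=[F,B,C,D] q_used=1 → run F
t=28: queue=[B,C,D,F] q_used=0 → run B
t=29: queue=[C,D,F] q_used=0 → run C
t=30: queue=[C,D,F] q_used=1 → run C
t=31: queue=[D,F] q_used=0 → run D
t=32: queue=[F] q_used=0 → run F
t=33: (idle)
t=34: (idle)
t=35: (idle)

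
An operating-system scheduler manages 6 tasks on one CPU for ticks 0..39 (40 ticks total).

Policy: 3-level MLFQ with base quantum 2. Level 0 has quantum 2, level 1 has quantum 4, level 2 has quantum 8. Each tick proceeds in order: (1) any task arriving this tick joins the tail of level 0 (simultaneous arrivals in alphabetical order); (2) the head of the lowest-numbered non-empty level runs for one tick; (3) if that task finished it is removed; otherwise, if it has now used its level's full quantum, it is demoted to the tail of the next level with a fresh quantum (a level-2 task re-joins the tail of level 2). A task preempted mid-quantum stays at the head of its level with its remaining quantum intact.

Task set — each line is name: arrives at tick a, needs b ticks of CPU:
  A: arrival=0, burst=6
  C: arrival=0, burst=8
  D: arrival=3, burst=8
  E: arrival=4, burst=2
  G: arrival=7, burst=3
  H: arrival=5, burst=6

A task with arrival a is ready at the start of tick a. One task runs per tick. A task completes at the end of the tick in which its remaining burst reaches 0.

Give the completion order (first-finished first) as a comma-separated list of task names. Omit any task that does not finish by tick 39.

t=0: L0/L1/L2 = AC/-/- → run A
t=1: L0/L1/L2 = AC/-/- → run A
t=2: L0/L1/L2 = C/A/- → run C
t=3: L0/L1/L2 = CD/A/- → run C
t=4: L0/L1/L2 = DE/AC/- → run D
t=5: L0/L1/L2 = DEH/AC/- → run D
t=6: L0/L1/L2 = EH/ACD/- → run E
t=7: L0/L1/L2 = EHG/ACD/- → run E
t=8: L0/L1/L2 = HG/ACD/- → run H
t=9: L0/L1/L2 = HG/ACD/- → run H
t=10: L0/L1/L2 = G/ACDH/- → run G
t=11: L0/L1/L2 = G/ACDH/- → run G
t=12: L0/L1/L2 = -/ACDHG/- → run A
t=13: L0/L1/L2 = -/ACDHG/- → run A
t=14: L0/L1/L2 = -/ACDHG/- → run A
t=15: L0/L1/L2 = -/ACDHG/- → run A
t=16: L0/L1/L2 = -/CDHG/- → run C
t=17: L0/L1/L2 = -/CDHG/- → run C
t=18: L0/L1/L2 = -/CDHG/- → run C
t=19: L0/L1/L2 = -/CDHG/- → run C
t=20: L0/L1/L2 = -/DHG/C → run D
t=21: L0/L1/L2 = -/DHG/C → run D
t=22: L0/L1/L2 = -/DHG/C → run D
t=23: L0/L1/L2 = -/DHG/C → run D
t=24: L0/L1/L2 = -/HG/CD → run H
t=25: L0/L1/L2 = -/HG/CD → run H
t=26: L0/L1/L2 = -/HG/CD → run H
t=27: L0/L1/L2 = -/HG/CD → run H
t=28: L0/L1/L2 = -/G/CD → run G
t=29: L0/L1/L2 = -/-/CD → run C
t=30: L0/L1/L2 = -/-/CD → run C
t=31: L0/L1/L2 = -/-/D → run D
t=32: L0/L1/L2 = -/-/D → run D
t=33: (idle)
t=34: (idle)
t=35: (idle)
t=36: (idle)
t=37: (idle)
t=38: (idle)
t=39: (idle)

completion order = E, A, H, G, C, D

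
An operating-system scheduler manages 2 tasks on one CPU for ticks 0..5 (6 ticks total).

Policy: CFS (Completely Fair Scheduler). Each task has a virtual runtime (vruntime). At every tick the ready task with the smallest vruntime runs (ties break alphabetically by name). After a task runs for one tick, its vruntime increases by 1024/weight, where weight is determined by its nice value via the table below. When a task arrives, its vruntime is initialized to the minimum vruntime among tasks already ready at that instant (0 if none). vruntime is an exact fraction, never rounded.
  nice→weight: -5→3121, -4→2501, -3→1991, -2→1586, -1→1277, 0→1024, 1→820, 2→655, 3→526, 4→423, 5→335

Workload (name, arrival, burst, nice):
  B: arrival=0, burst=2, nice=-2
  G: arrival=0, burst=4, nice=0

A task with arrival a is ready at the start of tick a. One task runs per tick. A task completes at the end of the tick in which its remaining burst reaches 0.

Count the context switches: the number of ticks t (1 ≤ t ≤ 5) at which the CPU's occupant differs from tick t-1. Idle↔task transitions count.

context switches = 3

t=0: vr[B=0 G=0] → run B
t=1: vr[B=512/793 G=0] → run G
t=2: vr[B=512/793 G=1] → run B
t=3: vr[G=1] → run G
t=4: vr[G=2] → run G
t=5: vr[G=3] → run G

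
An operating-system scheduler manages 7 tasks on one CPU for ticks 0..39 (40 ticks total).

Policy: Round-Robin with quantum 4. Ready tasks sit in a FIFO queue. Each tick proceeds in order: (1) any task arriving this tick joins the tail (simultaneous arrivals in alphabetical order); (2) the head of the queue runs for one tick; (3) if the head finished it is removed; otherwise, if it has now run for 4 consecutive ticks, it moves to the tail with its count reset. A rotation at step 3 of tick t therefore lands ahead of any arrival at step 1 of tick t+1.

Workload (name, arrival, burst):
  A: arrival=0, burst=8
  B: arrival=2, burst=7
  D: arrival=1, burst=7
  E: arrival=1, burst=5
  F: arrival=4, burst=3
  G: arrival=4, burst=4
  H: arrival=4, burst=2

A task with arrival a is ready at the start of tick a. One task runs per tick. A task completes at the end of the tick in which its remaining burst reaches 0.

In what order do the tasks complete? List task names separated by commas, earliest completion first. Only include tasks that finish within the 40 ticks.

t=0: queue=[A] q_used=0 → run A
t=1: queue=[A,D,E] q_used=1 → run A
t=2: queue=[A,D,E,B] q_used=2 → run A
t=3: queue=[A,D,E,B] q_used=3 → run A
t=4: queue=[D,E,B,A,F,G,H] q_used=0 → run D
t=5: queue=[D,E,B,A,F,G,H] q_used=1 → run D
t=6: queue=[D,E,B,A,F,G,H] q_used=2 → run D
t=7: queue=[D,E,B,A,F,G,H] q_used=3 → run D
t=8: queue=[E,B,A,F,G,H,D] q_used=0 → run E
t=9: queue=[E,B,A,F,G,H,D] q_used=1 → run E
t=10: queue=[E,B,A,F,G,H,D] q_used=2 → run E
t=11: queue=[E,B,A,F,G,H,D] q_used=3 → run E
t=12: queue=[B,A,F,G,H,D,E] q_used=0 → run B
t=13: queue=[B,A,F,G,H,D,E] q_used=1 → run B
t=14: queue=[B,A,F,G,H,D,E] q_used=2 → run B
t=15: queue=[B,A,F,G,H,D,E] q_used=3 → run B
t=16: queue=[A,F,G,H,D,E,B] q_used=0 → run A
t=17: queue=[A,F,G,H,D,E,B] q_used=1 → run A
t=18: queue=[A,F,G,H,D,E,B] q_used=2 → run A
t=19: queue=[A,F,G,H,D,E,B] q_used=3 → run A
t=20: queue=[F,G,H,D,E,B] q_used=0 → run F
t=21: queue=[F,G,H,D,E,B] q_used=1 → run F
t=22: queue=[F,G,H,D,E,B] q_used=2 → run F
t=23: queue=[G,H,D,E,B] q_used=0 → run G
t=24: queue=[G,H,D,E,B] q_used=1 → run G
t=25: queue=[G,H,D,E,B] q_used=2 → run G
t=26: queue=[G,H,D,E,B] q_used=3 → run G
t=27: queue=[H,D,E,B] q_used=0 → run H
t=28: queue=[H,D,E,B] q_used=1 → run H
t=29: queue=[D,E,B] q_used=0 → run D
t=30: queue=[D,E,B] q_used=1 → run D
t=31: queue=[D,E,B] q_used=2 → run D
t=32: queue=[E,B] q_used=0 → run E
t=33: queue=[B] q_used=0 → run B
t=34: queue=[B] q_used=1 → run B
t=35: queue=[B] q_used=2 → run B
t=36: (idle)
t=37: (idle)
t=38: (idle)
t=39: (idle)

completion order = A, F, G, H, D, E, B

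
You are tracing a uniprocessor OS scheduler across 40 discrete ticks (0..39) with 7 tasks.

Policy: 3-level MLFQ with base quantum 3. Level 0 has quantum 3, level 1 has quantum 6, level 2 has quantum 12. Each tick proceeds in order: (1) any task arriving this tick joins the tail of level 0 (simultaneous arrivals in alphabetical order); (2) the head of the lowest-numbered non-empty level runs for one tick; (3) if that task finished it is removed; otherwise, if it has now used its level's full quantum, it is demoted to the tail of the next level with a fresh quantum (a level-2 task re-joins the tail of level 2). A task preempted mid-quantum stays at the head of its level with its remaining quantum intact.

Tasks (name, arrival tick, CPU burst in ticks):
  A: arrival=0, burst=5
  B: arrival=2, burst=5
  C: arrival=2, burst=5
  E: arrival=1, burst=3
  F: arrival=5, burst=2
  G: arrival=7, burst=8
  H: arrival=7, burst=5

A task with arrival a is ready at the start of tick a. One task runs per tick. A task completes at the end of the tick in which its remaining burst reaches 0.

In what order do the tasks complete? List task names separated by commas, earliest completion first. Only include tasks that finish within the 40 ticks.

completion order = E, F, A, B, C, G, H

t=0: L0/L1/L2 = A/-/- → run A
t=1: L0/L1/L2 = AE/-/- → run A
t=2: L0/L1/L2 = AEBC/-/- → run A
t=3: L0/L1/L2 = EBC/A/- → run E
t=4: L0/L1/L2 = EBC/A/- → run E
t=5: L0/L1/L2 = EBCF/A/- → run E
t=6: L0/L1/L2 = BCF/A/- → run B
t=7: L0/L1/L2 = BCFGH/A/- → run B
t=8: L0/L1/L2 = BCFGH/A/- → run B
t=9: L0/L1/L2 = CFGH/AB/- → run C
t=10: L0/L1/L2 = CFGH/AB/- → run C
t=11: L0/L1/L2 = CFGH/AB/- → run C
t=12: L0/L1/L2 = FGH/ABC/- → run F
t=13: L0/L1/L2 = FGH/ABC/- → run F
t=14: L0/L1/L2 = GH/ABC/- → run G
t=15: L0/L1/L2 = GH/ABC/- → run G
t=16: L0/L1/L2 = GH/ABC/- → run G
t=17: L0/L1/L2 = H/ABCG/- → run H
t=18: L0/L1/L2 = H/ABCG/- → run H
t=19: L0/L1/L2 = H/ABCG/- → run H
t=20: L0/L1/L2 = -/ABCGH/- → run A
t=21: L0/L1/L2 = -/ABCGH/- → run A
t=22: L0/L1/L2 = -/BCGH/- → run B
t=23: L0/L1/L2 = -/BCGH/- → run B
t=24: L0/L1/L2 = -/CGH/- → run C
t=25: L0/L1/L2 = -/CGH/- → run C
t=26: L0/L1/L2 = -/GH/- → run G
t=27: L0/L1/L2 = -/GH/- → run G
t=28: L0/L1/L2 = -/GH/- → run G
t=29: L0/L1/L2 = -/GH/- → run G
t=30: L0/L1/L2 = -/GH/- → run G
t=31: L0/L1/L2 = -/H/- → run H
t=32: L0/L1/L2 = -/H/- → run H
t=33: (idle)
t=34: (idle)
t=35: (idle)
t=36: (idle)
t=37: (idle)
t=38: (idle)
t=39: (idle)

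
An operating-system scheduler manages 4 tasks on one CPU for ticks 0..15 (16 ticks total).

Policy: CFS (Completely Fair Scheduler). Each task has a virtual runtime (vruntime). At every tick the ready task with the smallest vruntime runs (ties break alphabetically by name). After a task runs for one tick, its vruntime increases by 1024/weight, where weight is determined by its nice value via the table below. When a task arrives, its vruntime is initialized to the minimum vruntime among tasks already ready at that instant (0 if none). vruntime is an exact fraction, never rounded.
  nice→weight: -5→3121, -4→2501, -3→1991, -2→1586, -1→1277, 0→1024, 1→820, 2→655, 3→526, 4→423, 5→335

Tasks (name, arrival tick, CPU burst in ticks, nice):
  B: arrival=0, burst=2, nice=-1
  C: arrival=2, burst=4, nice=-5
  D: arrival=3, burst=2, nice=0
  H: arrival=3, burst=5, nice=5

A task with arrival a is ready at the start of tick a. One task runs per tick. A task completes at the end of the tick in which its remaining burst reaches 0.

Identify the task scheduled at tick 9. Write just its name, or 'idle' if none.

running at tick 9 = H

t=0: vr[B=0] → run B
t=1: vr[B=1024/1277] → run B
t=2: vr[C=0] → run C
t=3: vr[C=1024/3121 D=1024/3121 H=1024/3121] → run C
t=4: vr[C=2048/3121 D=1024/3121 H=1024/3121] → run D
t=5: vr[C=2048/3121 D=4145/3121 H=1024/3121] → run H
t=6: vr[C=2048/3121 D=4145/3121 H=3538944/1045535] → run C
t=7: vr[C=3072/3121 D=4145/3121 H=3538944/1045535] → run C
t=8: vr[D=4145/3121 H=3538944/1045535] → run D
t=9: vr[H=3538944/1045535] → run H
t=10: vr[H=6734848/1045535] → run H
t=11: vr[H=9930752/1045535] → run H
t=12: vr[H=13126656/1045535] → run H
t=13: (idle)
t=14: (idle)
t=15: (idle)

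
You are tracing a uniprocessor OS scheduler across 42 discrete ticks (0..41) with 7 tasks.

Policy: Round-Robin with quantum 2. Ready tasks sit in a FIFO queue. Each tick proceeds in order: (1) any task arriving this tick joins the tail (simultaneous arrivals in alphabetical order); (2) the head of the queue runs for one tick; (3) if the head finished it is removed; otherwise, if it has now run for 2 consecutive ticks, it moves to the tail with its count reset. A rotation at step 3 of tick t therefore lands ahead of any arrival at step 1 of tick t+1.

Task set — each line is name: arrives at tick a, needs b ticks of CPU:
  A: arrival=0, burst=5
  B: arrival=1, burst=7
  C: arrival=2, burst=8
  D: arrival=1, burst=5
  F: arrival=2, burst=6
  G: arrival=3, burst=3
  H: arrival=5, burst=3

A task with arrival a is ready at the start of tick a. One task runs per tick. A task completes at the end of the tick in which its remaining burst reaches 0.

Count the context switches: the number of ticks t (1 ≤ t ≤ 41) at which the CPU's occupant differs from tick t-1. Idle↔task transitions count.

context switches = 21

t=0: queue=[A] q_used=0 → run A
t=1: queue=[A,B,D] q_used=1 → run A
t=2: queue=[B,D,A,C,F] q_used=0 → run B
t=3: queue=[B,D,A,C,F,G] q_used=1 → run B
t=4: queue=[D,A,C,F,G,B] q_used=0 → run D
t=5: queue=[D,A,C,F,G,B,H] q_used=1 → run D
t=6: queue=[A,C,F,G,B,H,D] q_used=0 → run A
t=7: queue=[A,C,F,G,B,H,D] q_used=1 → run A
t=8: queue=[C,F,G,B,H,D,A] q_used=0 → run C
t=9: queue=[C,F,G,B,H,D,A] q_used=1 → run C
t=10: queue=[F,G,B,H,D,A,C] q_used=0 → run F
t=11: queue=[F,G,B,H,D,A,C] q_used=1 → run F
t=12: queue=[G,B,H,D,A,C,F] q_used=0 → run G
t=13: queue=[G,B,H,D,A,C,F] q_used=1 → run G
t=14: queue=[B,H,D,A,C,F,G] q_used=0 → run B
t=15: queue=[B,H,D,A,C,F,G] q_used=1 → run B
t=16: queue=[H,D,A,C,F,G,B] q_used=0 → run H
t=17: queue=[H,D,A,C,F,G,B] q_used=1 → run H
t=18: queue=[D,A,C,F,G,B,H] q_used=0 → run D
t=19: queue=[D,A,C,F,G,B,H] q_used=1 → run D
t=20: queue=[A,C,F,G,B,H,D] q_used=0 → run A
t=21: queue=[C,F,G,B,H,D] q_used=0 → run C
t=22: queue=[C,F,G,B,H,D] q_used=1 → run C
t=23: queue=[F,G,B,H,D,C] q_used=0 → run F
t=24: queue=[F,G,B,H,D,C] q_used=1 → run F
t=25: queue=[G,B,H,D,C,F] q_used=0 → run G
t=26: queue=[B,H,D,C,F] q_used=0 → run B
t=27: queue=[B,H,D,C,F] q_used=1 → run B
t=28: queue=[H,D,C,F,B] q_used=0 → run H
t=29: queue=[D,C,F,B] q_used=0 → run D
t=30: queue=[C,F,B] q_used=0 → run C
t=31: queue=[C,F,B] q_used=1 → run C
t=32: queue=[F,B,C] q_used=0 → run F
t=33: queue=[F,B,C] q_used=1 → run F
t=34: queue=[B,C] q_used=0 → run B
t=35: queue=[C] q_used=0 → run C
t=36: queue=[C] q_used=1 → run C
t=37: (idle)
t=38: (idle)
t=39: (idle)
t=40: (idle)
t=41: (idle)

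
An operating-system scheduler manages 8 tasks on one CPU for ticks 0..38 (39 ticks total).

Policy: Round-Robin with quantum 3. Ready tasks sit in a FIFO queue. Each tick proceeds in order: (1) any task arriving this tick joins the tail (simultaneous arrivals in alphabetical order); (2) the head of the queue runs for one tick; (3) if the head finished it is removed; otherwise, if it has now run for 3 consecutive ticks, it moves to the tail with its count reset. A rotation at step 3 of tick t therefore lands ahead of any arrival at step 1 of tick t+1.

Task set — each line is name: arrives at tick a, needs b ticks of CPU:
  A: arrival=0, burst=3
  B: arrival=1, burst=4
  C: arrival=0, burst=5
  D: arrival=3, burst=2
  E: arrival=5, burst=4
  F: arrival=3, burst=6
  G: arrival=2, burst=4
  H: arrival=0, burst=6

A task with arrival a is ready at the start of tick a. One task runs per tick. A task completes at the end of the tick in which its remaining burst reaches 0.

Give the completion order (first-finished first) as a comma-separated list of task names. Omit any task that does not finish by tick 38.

t=0: queue=[A,C,H] q_used=0 → run A
t=1: queue=[A,C,H,B] q_used=1 → run A
t=2: queue=[A,C,H,B,G] q_used=2 → run A
t=3: queue=[C,H,B,G,D,F] q_used=0 → run C
t=4: queue=[C,H,B,G,D,F] q_used=1 → run C
t=5: queue=[C,H,B,G,D,F,E] q_used=2 → run C
t=6: queue=[H,B,G,D,F,E,C] q_used=0 → run H
t=7: queue=[H,B,G,D,F,E,C] q_used=1 → run H
t=8: queue=[H,B,G,D,F,E,C] q_used=2 → run H
t=9: queue=[B,G,D,F,E,C,H] q_used=0 → run B
t=10: queue=[B,G,D,F,E,C,H] q_used=1 → run B
t=11: queue=[B,G,D,F,E,C,H] q_used=2 → run B
t=12: queue=[G,D,F,E,C,H,B] q_used=0 → run G
t=13: queue=[G,D,F,E,C,H,B] q_used=1 → run G
t=14: queue=[G,D,F,E,C,H,B] q_used=2 → run G
t=15: queue=[D,F,E,C,H,B,G] q_used=0 → run D
t=16: queue=[D,F,E,C,H,B,G] q_used=1 → run D
t=17: queue=[F,E,C,H,B,G] q_used=0 → run F
t=18: queue=[F,E,C,H,B,G] q_used=1 → run F
t=19: queue=[F,E,C,H,B,G] q_used=2 → run F
t=20: queue=[E,C,H,B,G,F] q_used=0 → run E
t=21: queue=[E,C,H,B,G,F] q_used=1 → run E
t=22: queue=[E,C,H,B,G,F] q_used=2 → run E
t=23: queue=[C,H,B,G,F,E] q_used=0 → run C
t=24: queue=[C,H,B,G,F,E] q_used=1 → run C
t=25: queue=[H,B,G,F,E] q_used=0 → run H
t=26: queue=[H,B,G,F,E] q_used=1 → run H
t=27: queue=[H,B,G,F,E] q_used=2 → run H
t=28: queue=[B,G,F,E] q_used=0 → run B
t=29: queue=[G,F,E] q_used=0 → run G
t=30: queue=[F,E] q_used=0 → run F
t=31: queue=[F,E] q_used=1 → run F
t=32: queue=[F,E] q_used=2 → run F
t=33: queue=[E] q_used=0 → run E
t=34: (idle)
t=35: (idle)
t=36: (idle)
t=37: (idle)
t=38: (idle)

completion order = A, D, C, H, B, G, F, E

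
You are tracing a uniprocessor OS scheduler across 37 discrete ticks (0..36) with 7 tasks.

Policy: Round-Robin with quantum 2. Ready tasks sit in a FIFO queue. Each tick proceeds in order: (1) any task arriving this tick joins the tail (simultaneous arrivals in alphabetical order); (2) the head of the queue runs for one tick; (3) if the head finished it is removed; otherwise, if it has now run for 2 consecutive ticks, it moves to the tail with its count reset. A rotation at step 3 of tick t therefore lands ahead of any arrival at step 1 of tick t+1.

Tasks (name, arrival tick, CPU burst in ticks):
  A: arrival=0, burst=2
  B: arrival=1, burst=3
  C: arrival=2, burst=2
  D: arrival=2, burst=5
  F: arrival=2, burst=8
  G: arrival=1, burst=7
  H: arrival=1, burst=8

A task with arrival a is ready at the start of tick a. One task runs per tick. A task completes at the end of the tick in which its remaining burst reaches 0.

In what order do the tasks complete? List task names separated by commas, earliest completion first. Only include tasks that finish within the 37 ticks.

completion order = A, C, B, D, G, H, F

t=0: queue=[A] q_used=0 → run A
t=1: queue=[A,B,G,H] q_used=1 → run A
t=2: queue=[B,G,H,C,D,F] q_used=0 → run B
t=3: queue=[B,G,H,C,D,F] q_used=1 → run B
t=4: queue=[G,H,C,D,F,B] q_used=0 → run G
t=5: queue=[G,H,C,D,F,B] q_used=1 → run G
t=6: queue=[H,C,D,F,B,G] q_used=0 → run H
t=7: queue=[H,C,D,F,B,G] q_used=1 → run H
t=8: queue=[C,D,F,B,G,H] q_used=0 → run C
t=9: queue=[C,D,F,B,G,H] q_used=1 → run C
t=10: queue=[D,F,B,G,H] q_used=0 → run D
t=11: queue=[D,F,B,G,H] q_used=1 → run D
t=12: queue=[F,B,G,H,D] q_used=0 → run F
t=13: queue=[F,B,G,H,D] q_used=1 → run F
t=14: queue=[B,G,H,D,F] q_used=0 → run B
t=15: queue=[G,H,D,F] q_used=0 → run G
t=16: queue=[G,H,D,F] q_used=1 → run G
t=17: queue=[H,D,F,G] q_used=0 → run H
t=18: queue=[H,D,F,G] q_used=1 → run H
t=19: queue=[D,F,G,H] q_used=0 → run D
t=20: queue=[D,F,G,H] q_used=1 → run D
t=21: queue=[F,G,H,D] q_used=0 → run F
t=22: queue=[F,G,H,D] q_used=1 → run F
t=23: queue=[G,H,D,F] q_used=0 → run G
t=24: queue=[G,H,D,F] q_used=1 → run G
t=25: queue=[H,D,F,G] q_used=0 → run H
t=26: queue=[H,D,F,G] q_used=1 → run H
t=27: queue=[D,F,G,H] q_used=0 → run D
t=28: queue=[F,G,H] q_used=0 → run F
t=29: queue=[F,G,H] q_used=1 → run F
t=30: queue=[G,H,F] q_used=0 → run G
t=31: queue=[H,F] q_used=0 → run H
t=32: queue=[H,F] q_used=1 → run H
t=33: queue=[F] q_used=0 → run F
t=34: queue=[F] q_used=1 → run F
t=35: (idle)
t=36: (idle)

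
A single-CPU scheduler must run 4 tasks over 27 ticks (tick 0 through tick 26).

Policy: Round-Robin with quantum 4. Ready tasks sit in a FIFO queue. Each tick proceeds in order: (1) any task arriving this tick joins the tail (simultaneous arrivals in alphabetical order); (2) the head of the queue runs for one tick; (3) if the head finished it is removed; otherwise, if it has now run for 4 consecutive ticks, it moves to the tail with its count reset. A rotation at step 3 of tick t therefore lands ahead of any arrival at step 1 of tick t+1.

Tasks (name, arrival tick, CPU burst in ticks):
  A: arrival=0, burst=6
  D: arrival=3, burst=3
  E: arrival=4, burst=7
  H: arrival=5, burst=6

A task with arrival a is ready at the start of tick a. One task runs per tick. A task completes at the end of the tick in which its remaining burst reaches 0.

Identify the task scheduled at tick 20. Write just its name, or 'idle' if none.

running at tick 20 = H

t=0: queue=[A] q_used=0 → run A
t=1: queue=[A] q_used=1 → run A
t=2: queue=[A] q_used=2 → run A
t=3: queue=[A,D] q_used=3 → run A
t=4: queue=[D,A,E] q_used=0 → run D
t=5: queue=[D,A,E,H] q_used=1 → run D
t=6: queue=[D,A,E,H] q_used=2 → run D
t=7: queue=[A,E,H] q_used=0 → run A
t=8: queue=[A,E,H] q_used=1 → run A
t=9: queue=[E,H] q_used=0 → run E
t=10: queue=[E,H] q_used=1 → run E
t=11: queue=[E,H] q_used=2 → run E
t=12: queue=[E,H] q_used=3 → run E
t=13: queue=[H,E] q_used=0 → run H
t=14: queue=[H,E] q_used=1 → run H
t=15: queue=[H,E] q_used=2 → run H
t=16: queue=[H,E] q_used=3 → run H
t=17: queue=[E,H] q_used=0 → run E
t=18: queue=[E,H] q_used=1 → run E
t=19: queue=[E,H] q_used=2 → run E
t=20: queue=[H] q_used=0 → run H
t=21: queue=[H] q_used=1 → run H
t=22: (idle)
t=23: (idle)
t=24: (idle)
t=25: (idle)
t=26: (idle)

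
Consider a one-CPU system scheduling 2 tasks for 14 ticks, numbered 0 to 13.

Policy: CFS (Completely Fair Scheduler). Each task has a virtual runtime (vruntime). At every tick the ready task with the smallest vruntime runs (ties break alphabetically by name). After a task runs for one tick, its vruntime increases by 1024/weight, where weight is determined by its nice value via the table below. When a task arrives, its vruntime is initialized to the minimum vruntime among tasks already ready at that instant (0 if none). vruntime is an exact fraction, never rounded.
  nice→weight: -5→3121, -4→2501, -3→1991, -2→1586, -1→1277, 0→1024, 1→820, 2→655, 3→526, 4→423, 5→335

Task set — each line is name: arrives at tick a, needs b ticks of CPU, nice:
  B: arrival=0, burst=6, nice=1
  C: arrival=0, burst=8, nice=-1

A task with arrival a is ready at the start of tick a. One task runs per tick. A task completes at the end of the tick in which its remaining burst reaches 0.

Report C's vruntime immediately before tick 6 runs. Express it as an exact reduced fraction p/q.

t=0: vr[B=0 C=0] → run B
t=1: vr[B=256/205 C=0] → run C
t=2: vr[B=256/205 C=1024/1277] → run C
t=3: vr[B=256/205 C=2048/1277] → run B
t=4: vr[B=512/205 C=2048/1277] → run C
t=5: vr[B=512/205 C=3072/1277] → run C
t=6: vr[B=512/205 C=4096/1277] → run B
t=7: vr[B=768/205 C=4096/1277] → run C
t=8: vr[B=768/205 C=5120/1277] → run B
t=9: vr[B=1024/205 C=5120/1277] → run C
t=10: vr[B=1024/205 C=6144/1277] → run C
t=11: vr[B=1024/205 C=7168/1277] → run B
t=12: vr[B=256/41 C=7168/1277] → run C
t=13: vr[B=256/41] → run B

vruntime(C, start of tick 6) = 4096/1277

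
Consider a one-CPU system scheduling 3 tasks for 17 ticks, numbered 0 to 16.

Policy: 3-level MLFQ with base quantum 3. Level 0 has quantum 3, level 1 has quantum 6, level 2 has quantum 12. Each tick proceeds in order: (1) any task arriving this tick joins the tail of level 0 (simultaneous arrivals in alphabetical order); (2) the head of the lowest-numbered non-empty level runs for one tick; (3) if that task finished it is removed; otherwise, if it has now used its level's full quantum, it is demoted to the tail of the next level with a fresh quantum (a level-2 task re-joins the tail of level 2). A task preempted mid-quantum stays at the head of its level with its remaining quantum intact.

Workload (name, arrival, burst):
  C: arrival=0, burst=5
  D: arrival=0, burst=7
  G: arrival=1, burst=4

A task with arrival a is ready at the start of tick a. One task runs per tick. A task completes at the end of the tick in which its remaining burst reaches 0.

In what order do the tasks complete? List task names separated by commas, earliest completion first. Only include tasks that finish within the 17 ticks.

completion order = C, D, G

t=0: L0/L1/L2 = CD/-/- → run C
t=1: L0/L1/L2 = CDG/-/- → run C
t=2: L0/L1/L2 = CDG/-/- → run C
t=3: L0/L1/L2 = DG/C/- → run D
t=4: L0/L1/L2 = DG/C/- → run D
t=5: L0/L1/L2 = DG/C/- → run D
t=6: L0/L1/L2 = G/CD/- → run G
t=7: L0/L1/L2 = G/CD/- → run G
t=8: L0/L1/L2 = G/CD/- → run G
t=9: L0/L1/L2 = -/CDG/- → run C
t=10: L0/L1/L2 = -/CDG/- → run C
t=11: L0/L1/L2 = -/DG/- → run D
t=12: L0/L1/L2 = -/DG/- → run D
t=13: L0/L1/L2 = -/DG/- → run D
t=14: L0/L1/L2 = -/DG/- → run D
t=15: L0/L1/L2 = -/G/- → run G
t=16: (idle)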